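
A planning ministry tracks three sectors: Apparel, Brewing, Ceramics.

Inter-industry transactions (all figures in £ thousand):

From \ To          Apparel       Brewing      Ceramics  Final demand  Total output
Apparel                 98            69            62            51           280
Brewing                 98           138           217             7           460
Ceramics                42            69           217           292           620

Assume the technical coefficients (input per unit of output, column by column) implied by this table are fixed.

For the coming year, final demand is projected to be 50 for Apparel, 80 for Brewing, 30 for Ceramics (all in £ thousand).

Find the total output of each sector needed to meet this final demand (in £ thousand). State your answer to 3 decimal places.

x_A = 160.883, x_B = 267.198, x_C = 144.942

Technical coefficients a_ij = z_ij / X_j:
  a_AA = 98/280 = 0.35, a_BA = 98/280 = 0.35, a_CA = 42/280 = 0.15
  a_AB = 69/460 = 0.15, a_BB = 138/460 = 0.30, a_CB = 69/460 = 0.15
  a_AC = 62/620 = 0.10, a_BC = 217/620 = 0.35, a_CC = 217/620 = 0.35
I − A =
  [   0.65    -0.15    -0.10]
  [  -0.35     0.70    -0.35]
  [  -0.15    -0.15     0.65]
Cofactors of I−A, C_ij = (−1)^(i+j)·(minor ij) (rows/columns in the sector order above):
  C_11 = (0.70)(0.65) − (-0.35)(-0.15) = 0.4025
  C_12 = −[(-0.35)(0.65) − (-0.35)(-0.15)] = 0.2800
  C_13 = (-0.35)(-0.15) − (0.70)(-0.15) = 0.1575
  C_21 = −[(-0.15)(0.65) − (-0.10)(-0.15)] = 0.1125
  C_22 = (0.65)(0.65) − (-0.10)(-0.15) = 0.4075
  C_23 = −[(0.65)(-0.15) − (-0.15)(-0.15)] = 0.1200
  C_31 = (-0.15)(-0.35) − (-0.10)(0.70) = 0.1225
  C_32 = −[(0.65)(-0.35) − (-0.10)(-0.35)] = 0.2625
  C_33 = (0.65)(0.70) − (-0.15)(-0.35) = 0.4025
det(I−A) = Σ_j (I−A)_1j·C_1j = (0.65)(0.4025) + (-0.15)(0.2800) + (-0.10)(0.1575) = 0.203875
adj(I−A) = Cᵀ =
  [ 0.4025   0.1125   0.1225]
  [ 0.2800   0.4075   0.2625]
  [ 0.1575   0.1200   0.4025]
(I − A)⁻¹ = adj(I−A) / det(I−A) ≈
  [   1.9742     0.5518     0.6009]
  [   1.3734     1.9988     1.2876]
  [   0.7725     0.5886     1.9742]
x = (I − A)⁻¹ d = adj(I−A)·d / det(I−A), with det(I−A) = 0.203875:
  x_A = (0.4025·50 + 0.1125·80 + 0.1225·30) / 0.203875 = 32.80 / 0.203875 ≈ 160.883
  x_B = (0.2800·50 + 0.4075·80 + 0.2625·30) / 0.203875 = 54.475 / 0.203875 ≈ 267.198
  x_C = (0.1575·50 + 0.1200·80 + 0.4025·30) / 0.203875 = 29.55 / 0.203875 ≈ 144.942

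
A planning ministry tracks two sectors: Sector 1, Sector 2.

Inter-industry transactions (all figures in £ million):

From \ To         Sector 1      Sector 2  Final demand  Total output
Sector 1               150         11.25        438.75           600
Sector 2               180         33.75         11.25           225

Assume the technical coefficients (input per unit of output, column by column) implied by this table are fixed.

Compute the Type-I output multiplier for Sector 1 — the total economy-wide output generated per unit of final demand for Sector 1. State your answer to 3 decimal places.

m_1 = 1.847

Technical coefficients a_ij = z_ij / X_j:
  a_11 = 150/600 = 0.25, a_21 = 180/600 = 0.30
  a_12 = 11.25/225 = 0.05, a_22 = 33.75/225 = 0.15
I − A =
  [   0.75    -0.05]
  [  -0.30     0.85]
det(I−A) = (0.75)(0.85) − (-0.05)(-0.30) = 0.6225
adj(I−A) = [[0.85, 0.05], [0.30, 0.75]]
(I − A)⁻¹ = adj(I−A) / det(I−A) ≈
  [   1.3655     0.0803]
  [   0.4819     1.2048]
The output multiplier for sector j is the column-j sum of the Leontief inverse (I − A)⁻¹ = adj(I−A) / det(I−A).
Column 1 of adj(I−A): (0.85, 0.30); det(I−A) = 0.6225.
m_1 = (0.85 + 0.30) / 0.6225 = 1.15 / 0.6225 ≈ 1.847.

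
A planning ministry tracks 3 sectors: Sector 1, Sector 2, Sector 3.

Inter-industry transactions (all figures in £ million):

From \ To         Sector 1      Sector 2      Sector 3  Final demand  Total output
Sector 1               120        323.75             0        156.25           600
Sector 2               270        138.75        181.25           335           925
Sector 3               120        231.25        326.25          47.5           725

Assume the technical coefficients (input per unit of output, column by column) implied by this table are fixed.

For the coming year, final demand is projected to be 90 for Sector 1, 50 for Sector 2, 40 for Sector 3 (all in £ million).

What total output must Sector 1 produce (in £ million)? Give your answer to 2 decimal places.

Technical coefficients a_ij = z_ij / X_j:
  a_11 = 120/600 = 0.20, a_21 = 270/600 = 0.45, a_31 = 120/600 = 0.20
  a_12 = 323.75/925 = 0.35, a_22 = 138.75/925 = 0.15, a_32 = 231.25/925 = 0.25
  a_13 = 0/725 = 0.00, a_23 = 181.25/725 = 0.25, a_33 = 326.25/725 = 0.45
I − A =
  [   0.80    -0.35     0.00]
  [  -0.45     0.85    -0.25]
  [  -0.20    -0.25     0.55]
Cofactors of I−A, C_ij = (−1)^(i+j)·(minor ij) (rows/columns in the sector order above):
  C_11 = (0.85)(0.55) − (-0.25)(-0.25) = 0.4050
  C_12 = −[(-0.45)(0.55) − (-0.25)(-0.20)] = 0.2975
  C_13 = (-0.45)(-0.25) − (0.85)(-0.20) = 0.2825
  C_21 = −[(-0.35)(0.55) − (0.00)(-0.25)] = 0.1925
  C_22 = (0.80)(0.55) − (0.00)(-0.20) = 0.4400
  C_23 = −[(0.80)(-0.25) − (-0.35)(-0.20)] = 0.2700
  C_31 = (-0.35)(-0.25) − (0.00)(0.85) = 0.0875
  C_32 = −[(0.80)(-0.25) − (0.00)(-0.45)] = 0.2000
  C_33 = (0.80)(0.85) − (-0.35)(-0.45) = 0.5225
det(I−A) = Σ_j (I−A)_1j·C_1j = (0.80)(0.4050) + (-0.35)(0.2975) + (0.00)(0.2825) = 0.219875
adj(I−A) = Cᵀ =
  [ 0.4050   0.1925   0.0875]
  [ 0.2975   0.4400   0.2000]
  [ 0.2825   0.2700   0.5225]
(I − A)⁻¹ = adj(I−A) / det(I−A) ≈
  [   1.8420     0.8755     0.3980]
  [   1.3530     2.0011     0.9096]
  [   1.2848     1.2280     2.3764]
x = (I − A)⁻¹ d = adj(I−A)·d / det(I−A), with det(I−A) = 0.219875:
  x_1 = (0.4050·90 + 0.1925·50 + 0.0875·40) / 0.219875 = 49.575 / 0.219875 ≈ 225.47
  x_2 = (0.2975·90 + 0.4400·50 + 0.2000·40) / 0.219875 = 56.775 / 0.219875 ≈ 258.21
  x_3 = (0.2825·90 + 0.2700·50 + 0.5225·40) / 0.219875 = 59.825 / 0.219875 ≈ 272.09

x_1 = 225.47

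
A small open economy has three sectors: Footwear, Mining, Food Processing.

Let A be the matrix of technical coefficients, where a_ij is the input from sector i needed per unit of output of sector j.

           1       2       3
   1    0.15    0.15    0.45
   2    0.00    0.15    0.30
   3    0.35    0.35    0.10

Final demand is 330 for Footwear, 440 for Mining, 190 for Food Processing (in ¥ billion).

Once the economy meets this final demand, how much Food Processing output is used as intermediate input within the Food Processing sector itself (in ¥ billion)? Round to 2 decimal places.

z_33 = 94.67

I − A =
  [   0.85    -0.15    -0.45]
  [   0.00     0.85    -0.30]
  [  -0.35    -0.35     0.90]
Cofactors of I−A, C_ij = (−1)^(i+j)·(minor ij) (rows/columns in the sector order above):
  C_11 = (0.85)(0.90) − (-0.30)(-0.35) = 0.6600
  C_12 = −[(0.00)(0.90) − (-0.30)(-0.35)] = 0.1050
  C_13 = (0.00)(-0.35) − (0.85)(-0.35) = 0.2975
  C_21 = −[(-0.15)(0.90) − (-0.45)(-0.35)] = 0.2925
  C_22 = (0.85)(0.90) − (-0.45)(-0.35) = 0.6075
  C_23 = −[(0.85)(-0.35) − (-0.15)(-0.35)] = 0.3500
  C_31 = (-0.15)(-0.30) − (-0.45)(0.85) = 0.4275
  C_32 = −[(0.85)(-0.30) − (-0.45)(0.00)] = 0.2550
  C_33 = (0.85)(0.85) − (-0.15)(0.00) = 0.7225
det(I−A) = Σ_j (I−A)_1j·C_1j = (0.85)(0.6600) + (-0.15)(0.1050) + (-0.45)(0.2975) = 0.411375
adj(I−A) = Cᵀ =
  [ 0.6600   0.2925   0.4275]
  [ 0.1050   0.6075   0.2550]
  [ 0.2975   0.3500   0.7225]
(I − A)⁻¹ = adj(I−A) / det(I−A) ≈
  [   1.6044     0.7110     1.0392]
  [   0.2552     1.4768     0.6199]
  [   0.7232     0.8508     1.7563]
First solve x = (I − A)⁻¹ d = adj(I−A)·d / det(I−A); in particular x_3 = (0.2975·330 + 0.3500·440 + 0.7225·190) / 0.411375 = 389.45 / 0.411375 ≈ 946.7031.
Intermediate flow from 3 to 3: z_33 = a_33 · x_3 = 0.10 × 389.45 / 0.411375 = 38.945 / 0.411375 ≈ 94.67.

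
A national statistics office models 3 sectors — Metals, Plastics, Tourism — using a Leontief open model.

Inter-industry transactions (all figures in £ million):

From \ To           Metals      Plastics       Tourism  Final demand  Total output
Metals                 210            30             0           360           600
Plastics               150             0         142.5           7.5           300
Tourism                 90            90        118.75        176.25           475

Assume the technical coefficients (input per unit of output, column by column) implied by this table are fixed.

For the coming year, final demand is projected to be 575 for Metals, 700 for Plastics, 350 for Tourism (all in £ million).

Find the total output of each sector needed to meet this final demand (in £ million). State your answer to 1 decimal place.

Technical coefficients a_ij = z_ij / X_j:
  a_11 = 210/600 = 0.35, a_21 = 150/600 = 0.25, a_31 = 90/600 = 0.15
  a_12 = 30/300 = 0.10, a_22 = 0/300 = 0.00, a_32 = 90/300 = 0.30
  a_13 = 0/475 = 0.00, a_23 = 142.5/475 = 0.30, a_33 = 118.75/475 = 0.25
I − A =
  [   0.65    -0.10     0.00]
  [  -0.25     1.00    -0.30]
  [  -0.15    -0.30     0.75]
Cofactors of I−A, C_ij = (−1)^(i+j)·(minor ij) (rows/columns in the sector order above):
  C_11 = (1.00)(0.75) − (-0.30)(-0.30) = 0.6600
  C_12 = −[(-0.25)(0.75) − (-0.30)(-0.15)] = 0.2325
  C_13 = (-0.25)(-0.30) − (1.00)(-0.15) = 0.2250
  C_21 = −[(-0.10)(0.75) − (0.00)(-0.30)] = 0.0750
  C_22 = (0.65)(0.75) − (0.00)(-0.15) = 0.4875
  C_23 = −[(0.65)(-0.30) − (-0.10)(-0.15)] = 0.2100
  C_31 = (-0.10)(-0.30) − (0.00)(1.00) = 0.0300
  C_32 = −[(0.65)(-0.30) − (0.00)(-0.25)] = 0.1950
  C_33 = (0.65)(1.00) − (-0.10)(-0.25) = 0.6250
det(I−A) = Σ_j (I−A)_1j·C_1j = (0.65)(0.6600) + (-0.10)(0.2325) + (0.00)(0.2250) = 0.40575
adj(I−A) = Cᵀ =
  [ 0.6600   0.0750   0.0300]
  [ 0.2325   0.4875   0.1950]
  [ 0.2250   0.2100   0.6250]
(I − A)⁻¹ = adj(I−A) / det(I−A) ≈
  [   1.6266     0.1848     0.0739]
  [   0.5730     1.2015     0.4806]
  [   0.5545     0.5176     1.5404]
x = (I − A)⁻¹ d = adj(I−A)·d / det(I−A), with det(I−A) = 0.40575:
  x_1 = (0.6600·575 + 0.0750·700 + 0.0300·350) / 0.40575 = 442.50 / 0.40575 ≈ 1090.6
  x_2 = (0.2325·575 + 0.4875·700 + 0.1950·350) / 0.40575 = 543.1875 / 0.40575 ≈ 1338.7
  x_3 = (0.2250·575 + 0.2100·700 + 0.6250·350) / 0.40575 = 495.125 / 0.40575 ≈ 1220.3

x_1 = 1090.6, x_2 = 1338.7, x_3 = 1220.3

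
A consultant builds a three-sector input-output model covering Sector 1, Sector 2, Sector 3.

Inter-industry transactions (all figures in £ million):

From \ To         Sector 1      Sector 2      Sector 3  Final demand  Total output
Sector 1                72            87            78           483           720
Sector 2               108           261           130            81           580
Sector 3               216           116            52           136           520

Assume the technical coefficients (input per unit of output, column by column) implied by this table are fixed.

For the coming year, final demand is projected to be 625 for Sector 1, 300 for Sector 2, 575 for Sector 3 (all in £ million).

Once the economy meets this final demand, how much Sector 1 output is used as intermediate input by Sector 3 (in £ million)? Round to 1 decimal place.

z_13 = 203.6

Technical coefficients a_ij = z_ij / X_j:
  a_11 = 72/720 = 0.10, a_21 = 108/720 = 0.15, a_31 = 216/720 = 0.30
  a_12 = 87/580 = 0.15, a_22 = 261/580 = 0.45, a_32 = 116/580 = 0.20
  a_13 = 78/520 = 0.15, a_23 = 130/520 = 0.25, a_33 = 52/520 = 0.10
I − A =
  [   0.90    -0.15    -0.15]
  [  -0.15     0.55    -0.25]
  [  -0.30    -0.20     0.90]
Cofactors of I−A, C_ij = (−1)^(i+j)·(minor ij) (rows/columns in the sector order above):
  C_11 = (0.55)(0.90) − (-0.25)(-0.20) = 0.4450
  C_12 = −[(-0.15)(0.90) − (-0.25)(-0.30)] = 0.2100
  C_13 = (-0.15)(-0.20) − (0.55)(-0.30) = 0.1950
  C_21 = −[(-0.15)(0.90) − (-0.15)(-0.20)] = 0.1650
  C_22 = (0.90)(0.90) − (-0.15)(-0.30) = 0.7650
  C_23 = −[(0.90)(-0.20) − (-0.15)(-0.30)] = 0.2250
  C_31 = (-0.15)(-0.25) − (-0.15)(0.55) = 0.1200
  C_32 = −[(0.90)(-0.25) − (-0.15)(-0.15)] = 0.2475
  C_33 = (0.90)(0.55) − (-0.15)(-0.15) = 0.4725
det(I−A) = Σ_j (I−A)_1j·C_1j = (0.90)(0.4450) + (-0.15)(0.2100) + (-0.15)(0.1950) = 0.33975
adj(I−A) = Cᵀ =
  [ 0.4450   0.1650   0.1200]
  [ 0.2100   0.7650   0.2475]
  [ 0.1950   0.2250   0.4725]
(I − A)⁻¹ = adj(I−A) / det(I−A) ≈
  [   1.3098     0.4857     0.3532]
  [   0.6181     2.2517     0.7285]
  [   0.5740     0.6623     1.3907]
First solve x = (I − A)⁻¹ d = adj(I−A)·d / det(I−A); in particular x_3 = (0.1950·625 + 0.2250·300 + 0.4725·575) / 0.33975 = 461.0625 / 0.33975 ≈ 1357.064.
Intermediate flow from 1 to 3: z_13 = a_13 · x_3 = 0.15 × 461.0625 / 0.33975 = 69.159375 / 0.33975 ≈ 203.6.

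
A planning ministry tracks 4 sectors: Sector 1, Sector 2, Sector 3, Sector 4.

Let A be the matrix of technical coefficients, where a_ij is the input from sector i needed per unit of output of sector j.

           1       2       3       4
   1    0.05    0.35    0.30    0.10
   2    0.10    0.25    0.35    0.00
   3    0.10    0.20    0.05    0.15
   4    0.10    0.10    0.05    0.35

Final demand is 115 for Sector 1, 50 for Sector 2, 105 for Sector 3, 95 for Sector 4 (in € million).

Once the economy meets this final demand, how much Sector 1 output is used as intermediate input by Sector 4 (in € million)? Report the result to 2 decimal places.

I − A =
  [   0.95    -0.35    -0.30    -0.10]
  [  -0.10     0.75    -0.35     0.00]
  [  -0.10    -0.20     0.95    -0.15]
  [  -0.10    -0.10    -0.05     0.65]
Compute the cofactors C_ij = (−1)^(i+j)·(3×3 minor ij) of I−A; the adjugate is their transpose:
adj(I−A) = Cᵀ =
  [ 0.406750   0.267500   0.233125   0.116375]
  [ 0.089000   0.545500   0.232625   0.067375]
  [ 0.074500   0.164750   0.431875   0.111125]
  [ 0.082000   0.137750   0.104875   0.536375]
det(I−A) = Σ_j (I−A)_1j·C_1j = (0.95)(0.406750) + (-0.35)(0.089000) + (-0.30)(0.074500) + (-0.10)(0.082000) = 0.3247125
(I − A)⁻¹ = adj(I−A) / det(I−A) ≈
  [   1.2526     0.8238     0.7179     0.3584]
  [   0.2741     1.6799     0.7164     0.2075]
  [   0.2294     0.5074     1.3300     0.3422]
  [   0.2525     0.4242     0.3230     1.6518]
First solve x = (I − A)⁻¹ d = adj(I−A)·d / det(I−A); in particular x_4 = (0.082000·115 + 0.137750·50 + 0.104875·105 + 0.536375·95) / 0.3247125 = 78.285 / 0.3247125 ≈ 241.0902.
Intermediate flow from 1 to 4: z_14 = a_14 · x_4 = 0.10 × 78.285 / 0.3247125 = 7.8285 / 0.3247125 ≈ 24.11.

z_14 = 24.11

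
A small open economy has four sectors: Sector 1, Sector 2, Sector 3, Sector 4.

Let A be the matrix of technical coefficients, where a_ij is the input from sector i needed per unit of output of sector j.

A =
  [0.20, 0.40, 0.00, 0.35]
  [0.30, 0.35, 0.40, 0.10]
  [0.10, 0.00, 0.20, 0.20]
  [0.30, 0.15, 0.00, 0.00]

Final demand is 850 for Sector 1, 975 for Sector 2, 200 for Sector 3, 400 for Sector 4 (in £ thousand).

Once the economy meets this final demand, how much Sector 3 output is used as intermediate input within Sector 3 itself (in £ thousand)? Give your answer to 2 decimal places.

I − A =
  [   0.80    -0.40     0.00    -0.35]
  [  -0.30     0.65    -0.40    -0.10]
  [  -0.10     0.00     0.80    -0.20]
  [  -0.30    -0.15     0.00     1.00]
Compute the cofactors C_ij = (−1)^(i+j)·(3×3 minor ij) of I−A; the adjugate is their transpose:
adj(I−A) = Cᵀ =
  [ 0.49600   0.36200   0.18100   0.24600]
  [ 0.32800   0.55600   0.27800   0.22600]
  [ 0.11150   0.09325   0.29200   0.10675]
  [ 0.19800   0.19200   0.09600   0.30400]
det(I−A) = Σ_j (I−A)_1j·C_1j = (0.80)(0.49600) + (-0.40)(0.32800) + (0.00)(0.11150) + (-0.35)(0.19800) = 0.1963
(I − A)⁻¹ = adj(I−A) / det(I−A) ≈
  [   2.5267     1.8441     0.9221     1.2532]
  [   1.6709     2.8324     1.4162     1.1513]
  [   0.5680     0.4750     1.4875     0.5438]
  [   1.0087     0.9781     0.4890     1.5487]
First solve x = (I − A)⁻¹ d = adj(I−A)·d / det(I−A); in particular x_3 = (0.11150·850 + 0.09325·975 + 0.29200·200 + 0.10675·400) / 0.1963 = 286.79375 / 0.1963 ≈ 1460.9972.
Intermediate flow from 3 to 3: z_33 = a_33 · x_3 = 0.20 × 286.79375 / 0.1963 = 57.35875 / 0.1963 ≈ 292.20.

z_33 = 292.20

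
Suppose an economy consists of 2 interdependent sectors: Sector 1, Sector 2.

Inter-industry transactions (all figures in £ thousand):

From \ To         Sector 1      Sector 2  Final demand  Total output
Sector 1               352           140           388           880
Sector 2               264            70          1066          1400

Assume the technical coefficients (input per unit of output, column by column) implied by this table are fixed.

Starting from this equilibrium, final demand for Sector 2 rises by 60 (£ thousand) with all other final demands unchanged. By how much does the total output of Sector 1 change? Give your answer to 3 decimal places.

Δx_1 = 11.111

Technical coefficients a_ij = z_ij / X_j:
  a_11 = 352/880 = 0.40, a_21 = 264/880 = 0.30
  a_12 = 140/1400 = 0.10, a_22 = 70/1400 = 0.05
I − A =
  [   0.60    -0.10]
  [  -0.30     0.95]
det(I−A) = (0.60)(0.95) − (-0.10)(-0.30) = 0.5400
adj(I−A) = [[0.95, 0.10], [0.30, 0.60]]
(I − A)⁻¹ = adj(I−A) / det(I−A) ≈
  [   1.7593     0.1852]
  [   0.5556     1.1111]
Δx = (I − A)⁻¹ Δd with Δd having +60 in the Sector 2 component and 0 elsewhere.
So Δx_1 = L_12 · (+60), where L_12 = adj(I−A)_12 / det(I−A) = 0.10 / 0.5400.
Δx_1 = 0.10 × (+60) / 0.5400 = 6.00 / 0.5400 ≈ 11.111.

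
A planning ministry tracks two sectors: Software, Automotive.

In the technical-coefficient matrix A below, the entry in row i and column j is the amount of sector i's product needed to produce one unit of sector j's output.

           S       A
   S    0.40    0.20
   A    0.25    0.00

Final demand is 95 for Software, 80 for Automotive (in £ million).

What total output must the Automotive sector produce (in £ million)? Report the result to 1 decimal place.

x_A = 130.5

I − A =
  [   0.60    -0.20]
  [  -0.25     1.00]
det(I−A) = (0.60)(1.00) − (-0.20)(-0.25) = 0.5500
adj(I−A) = [[1.00, 0.20], [0.25, 0.60]]
(I − A)⁻¹ = adj(I−A) / det(I−A) ≈
  [   1.8182     0.3636]
  [   0.4545     1.0909]
x = (I − A)⁻¹ d = adj(I−A)·d / det(I−A), with det(I−A) = 0.5500:
  x_S = (1.00·95 + 0.20·80) / 0.5500 = 111.00 / 0.5500 ≈ 201.8
  x_A = (0.25·95 + 0.60·80) / 0.5500 = 71.75 / 0.5500 ≈ 130.5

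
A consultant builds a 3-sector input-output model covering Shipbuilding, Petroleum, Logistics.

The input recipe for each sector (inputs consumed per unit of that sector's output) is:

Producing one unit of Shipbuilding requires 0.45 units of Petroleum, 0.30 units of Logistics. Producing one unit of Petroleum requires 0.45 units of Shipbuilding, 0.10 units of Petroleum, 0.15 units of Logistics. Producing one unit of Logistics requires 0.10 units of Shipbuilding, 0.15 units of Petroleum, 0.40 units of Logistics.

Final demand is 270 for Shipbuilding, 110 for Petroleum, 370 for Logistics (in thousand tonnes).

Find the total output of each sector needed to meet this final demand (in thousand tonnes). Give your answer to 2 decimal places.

I − A =
  [   1.00    -0.45    -0.10]
  [  -0.45     0.90    -0.15]
  [  -0.30    -0.15     0.60]
Cofactors of I−A, C_ij = (−1)^(i+j)·(minor ij) (rows/columns in the sector order above):
  C_11 = (0.90)(0.60) − (-0.15)(-0.15) = 0.5175
  C_12 = −[(-0.45)(0.60) − (-0.15)(-0.30)] = 0.3150
  C_13 = (-0.45)(-0.15) − (0.90)(-0.30) = 0.3375
  C_21 = −[(-0.45)(0.60) − (-0.10)(-0.15)] = 0.2850
  C_22 = (1.00)(0.60) − (-0.10)(-0.30) = 0.5700
  C_23 = −[(1.00)(-0.15) − (-0.45)(-0.30)] = 0.2850
  C_31 = (-0.45)(-0.15) − (-0.10)(0.90) = 0.1575
  C_32 = −[(1.00)(-0.15) − (-0.10)(-0.45)] = 0.1950
  C_33 = (1.00)(0.90) − (-0.45)(-0.45) = 0.6975
det(I−A) = Σ_j (I−A)_1j·C_1j = (1.00)(0.5175) + (-0.45)(0.3150) + (-0.10)(0.3375) = 0.3420
adj(I−A) = Cᵀ =
  [ 0.5175   0.2850   0.1575]
  [ 0.3150   0.5700   0.1950]
  [ 0.3375   0.2850   0.6975]
(I − A)⁻¹ = adj(I−A) / det(I−A) ≈
  [   1.5132     0.8333     0.4605]
  [   0.9211     1.6667     0.5702]
  [   0.9868     0.8333     2.0395]
x = (I − A)⁻¹ d = adj(I−A)·d / det(I−A), with det(I−A) = 0.3420:
  x_S = (0.5175·270 + 0.2850·110 + 0.1575·370) / 0.3420 = 229.35 / 0.3420 ≈ 670.61
  x_P = (0.3150·270 + 0.5700·110 + 0.1950·370) / 0.3420 = 219.90 / 0.3420 ≈ 642.98
  x_L = (0.3375·270 + 0.2850·110 + 0.6975·370) / 0.3420 = 380.55 / 0.3420 ≈ 1112.72

x_S = 670.61, x_P = 642.98, x_L = 1112.72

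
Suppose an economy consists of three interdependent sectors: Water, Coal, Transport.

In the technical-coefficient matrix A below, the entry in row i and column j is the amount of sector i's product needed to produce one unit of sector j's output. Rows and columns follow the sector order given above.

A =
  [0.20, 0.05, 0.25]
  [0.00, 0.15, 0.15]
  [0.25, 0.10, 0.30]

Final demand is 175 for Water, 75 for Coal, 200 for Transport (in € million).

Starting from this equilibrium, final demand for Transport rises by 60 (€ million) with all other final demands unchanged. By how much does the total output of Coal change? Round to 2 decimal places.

Δx_2 = 17.60

I − A =
  [   0.80    -0.05    -0.25]
  [   0.00     0.85    -0.15]
  [  -0.25    -0.10     0.70]
Cofactors of I−A, C_ij = (−1)^(i+j)·(minor ij) (rows/columns in the sector order above):
  C_11 = (0.85)(0.70) − (-0.15)(-0.10) = 0.5800
  C_12 = −[(0.00)(0.70) − (-0.15)(-0.25)] = 0.0375
  C_13 = (0.00)(-0.10) − (0.85)(-0.25) = 0.2125
  C_21 = −[(-0.05)(0.70) − (-0.25)(-0.10)] = 0.0600
  C_22 = (0.80)(0.70) − (-0.25)(-0.25) = 0.4975
  C_23 = −[(0.80)(-0.10) − (-0.05)(-0.25)] = 0.0925
  C_31 = (-0.05)(-0.15) − (-0.25)(0.85) = 0.2200
  C_32 = −[(0.80)(-0.15) − (-0.25)(0.00)] = 0.1200
  C_33 = (0.80)(0.85) − (-0.05)(0.00) = 0.6800
det(I−A) = Σ_j (I−A)_1j·C_1j = (0.80)(0.5800) + (-0.05)(0.0375) + (-0.25)(0.2125) = 0.4090
adj(I−A) = Cᵀ =
  [ 0.5800   0.0600   0.2200]
  [ 0.0375   0.4975   0.1200]
  [ 0.2125   0.0925   0.6800]
(I − A)⁻¹ = adj(I−A) / det(I−A) ≈
  [   1.4181     0.1467     0.5379]
  [   0.0917     1.2164     0.2934]
  [   0.5196     0.2262     1.6626]
Δx = (I − A)⁻¹ Δd with Δd having +60 in the Transport component and 0 elsewhere.
So Δx_2 = L_23 · (+60), where L_23 = adj(I−A)_23 / det(I−A) = 0.1200 / 0.4090.
Δx_2 = 0.1200 × (+60) / 0.4090 = 7.20 / 0.4090 ≈ 17.60.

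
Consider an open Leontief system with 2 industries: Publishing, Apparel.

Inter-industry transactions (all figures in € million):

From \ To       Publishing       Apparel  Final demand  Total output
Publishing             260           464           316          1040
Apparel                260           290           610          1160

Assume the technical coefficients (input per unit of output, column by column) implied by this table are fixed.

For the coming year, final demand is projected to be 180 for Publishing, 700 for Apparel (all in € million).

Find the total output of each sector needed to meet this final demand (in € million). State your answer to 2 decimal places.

x_P = 897.30, x_A = 1232.43

Technical coefficients a_ij = z_ij / X_j:
  a_PP = 260/1040 = 0.25, a_AP = 260/1040 = 0.25
  a_PA = 464/1160 = 0.40, a_AA = 290/1160 = 0.25
I − A =
  [   0.75    -0.40]
  [  -0.25     0.75]
det(I−A) = (0.75)(0.75) − (-0.40)(-0.25) = 0.4625
adj(I−A) = [[0.75, 0.40], [0.25, 0.75]]
(I − A)⁻¹ = adj(I−A) / det(I−A) ≈
  [   1.6216     0.8649]
  [   0.5405     1.6216]
x = (I − A)⁻¹ d = adj(I−A)·d / det(I−A), with det(I−A) = 0.4625:
  x_P = (0.75·180 + 0.40·700) / 0.4625 = 415.00 / 0.4625 ≈ 897.30
  x_A = (0.25·180 + 0.75·700) / 0.4625 = 570.00 / 0.4625 ≈ 1232.43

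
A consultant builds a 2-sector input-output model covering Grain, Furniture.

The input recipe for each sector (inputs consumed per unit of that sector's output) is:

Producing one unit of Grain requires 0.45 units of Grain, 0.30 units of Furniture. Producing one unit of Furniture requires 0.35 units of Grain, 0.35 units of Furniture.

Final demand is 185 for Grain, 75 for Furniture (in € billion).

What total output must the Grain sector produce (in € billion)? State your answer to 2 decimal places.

I − A =
  [   0.55    -0.35]
  [  -0.30     0.65]
det(I−A) = (0.55)(0.65) − (-0.35)(-0.30) = 0.2525
adj(I−A) = [[0.65, 0.35], [0.30, 0.55]]
(I − A)⁻¹ = adj(I−A) / det(I−A) ≈
  [   2.5743     1.3861]
  [   1.1881     2.1782]
x = (I − A)⁻¹ d = adj(I−A)·d / det(I−A), with det(I−A) = 0.2525:
  x_1 = (0.65·185 + 0.35·75) / 0.2525 = 146.50 / 0.2525 ≈ 580.20
  x_2 = (0.30·185 + 0.55·75) / 0.2525 = 96.75 / 0.2525 ≈ 383.17

x_1 = 580.20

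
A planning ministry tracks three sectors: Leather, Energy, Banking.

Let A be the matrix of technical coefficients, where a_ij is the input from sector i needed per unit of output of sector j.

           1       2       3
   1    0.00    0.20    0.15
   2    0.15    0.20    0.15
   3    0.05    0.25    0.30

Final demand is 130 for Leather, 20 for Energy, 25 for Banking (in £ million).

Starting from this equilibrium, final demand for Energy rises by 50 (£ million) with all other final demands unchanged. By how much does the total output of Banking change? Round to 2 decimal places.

Δx_3 = 26.62

I − A =
  [   1.00    -0.20    -0.15]
  [  -0.15     0.80    -0.15]
  [  -0.05    -0.25     0.70]
Cofactors of I−A, C_ij = (−1)^(i+j)·(minor ij) (rows/columns in the sector order above):
  C_11 = (0.80)(0.70) − (-0.15)(-0.25) = 0.5225
  C_12 = −[(-0.15)(0.70) − (-0.15)(-0.05)] = 0.1125
  C_13 = (-0.15)(-0.25) − (0.80)(-0.05) = 0.0775
  C_21 = −[(-0.20)(0.70) − (-0.15)(-0.25)] = 0.1775
  C_22 = (1.00)(0.70) − (-0.15)(-0.05) = 0.6925
  C_23 = −[(1.00)(-0.25) − (-0.20)(-0.05)] = 0.2600
  C_31 = (-0.20)(-0.15) − (-0.15)(0.80) = 0.1500
  C_32 = −[(1.00)(-0.15) − (-0.15)(-0.15)] = 0.1725
  C_33 = (1.00)(0.80) − (-0.20)(-0.15) = 0.7700
det(I−A) = Σ_j (I−A)_1j·C_1j = (1.00)(0.5225) + (-0.20)(0.1125) + (-0.15)(0.0775) = 0.488375
adj(I−A) = Cᵀ =
  [ 0.5225   0.1775   0.1500]
  [ 0.1125   0.6925   0.1725]
  [ 0.0775   0.2600   0.7700]
(I − A)⁻¹ = adj(I−A) / det(I−A) ≈
  [   1.0699     0.3635     0.3071]
  [   0.2304     1.4180     0.3532]
  [   0.1587     0.5324     1.5767]
Δx = (I − A)⁻¹ Δd with Δd having +50 in the Energy component and 0 elsewhere.
So Δx_3 = L_32 · (+50), where L_32 = adj(I−A)_32 / det(I−A) = 0.2600 / 0.488375.
Δx_3 = 0.2600 × (+50) / 0.488375 = 13.00 / 0.488375 ≈ 26.62.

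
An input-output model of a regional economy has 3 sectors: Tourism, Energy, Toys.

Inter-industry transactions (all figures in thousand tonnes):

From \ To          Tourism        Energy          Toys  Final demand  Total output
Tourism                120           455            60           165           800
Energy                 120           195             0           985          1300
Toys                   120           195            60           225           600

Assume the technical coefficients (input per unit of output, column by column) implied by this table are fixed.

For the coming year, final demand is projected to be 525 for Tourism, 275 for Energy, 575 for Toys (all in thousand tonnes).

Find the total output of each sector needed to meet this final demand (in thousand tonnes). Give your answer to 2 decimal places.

x_1 = 920.49, x_2 = 485.97, x_3 = 873.30

Technical coefficients a_ij = z_ij / X_j:
  a_11 = 120/800 = 0.15, a_21 = 120/800 = 0.15, a_31 = 120/800 = 0.15
  a_12 = 455/1300 = 0.35, a_22 = 195/1300 = 0.15, a_32 = 195/1300 = 0.15
  a_13 = 60/600 = 0.10, a_23 = 0/600 = 0.00, a_33 = 60/600 = 0.10
I − A =
  [   0.85    -0.35    -0.10]
  [  -0.15     0.85     0.00]
  [  -0.15    -0.15     0.90]
Cofactors of I−A, C_ij = (−1)^(i+j)·(minor ij) (rows/columns in the sector order above):
  C_11 = (0.85)(0.90) − (0.00)(-0.15) = 0.7650
  C_12 = −[(-0.15)(0.90) − (0.00)(-0.15)] = 0.1350
  C_13 = (-0.15)(-0.15) − (0.85)(-0.15) = 0.1500
  C_21 = −[(-0.35)(0.90) − (-0.10)(-0.15)] = 0.3300
  C_22 = (0.85)(0.90) − (-0.10)(-0.15) = 0.7500
  C_23 = −[(0.85)(-0.15) − (-0.35)(-0.15)] = 0.1800
  C_31 = (-0.35)(0.00) − (-0.10)(0.85) = 0.0850
  C_32 = −[(0.85)(0.00) − (-0.10)(-0.15)] = 0.0150
  C_33 = (0.85)(0.85) − (-0.35)(-0.15) = 0.6700
det(I−A) = Σ_j (I−A)_1j·C_1j = (0.85)(0.7650) + (-0.35)(0.1350) + (-0.10)(0.1500) = 0.5880
adj(I−A) = Cᵀ =
  [ 0.7650   0.3300   0.0850]
  [ 0.1350   0.7500   0.0150]
  [ 0.1500   0.1800   0.6700]
(I − A)⁻¹ = adj(I−A) / det(I−A) ≈
  [   1.3010     0.5612     0.1446]
  [   0.2296     1.2755     0.0255]
  [   0.2551     0.3061     1.1395]
x = (I − A)⁻¹ d = adj(I−A)·d / det(I−A), with det(I−A) = 0.5880:
  x_1 = (0.7650·525 + 0.3300·275 + 0.0850·575) / 0.5880 = 541.25 / 0.5880 ≈ 920.49
  x_2 = (0.1350·525 + 0.7500·275 + 0.0150·575) / 0.5880 = 285.75 / 0.5880 ≈ 485.97
  x_3 = (0.1500·525 + 0.1800·275 + 0.6700·575) / 0.5880 = 513.50 / 0.5880 ≈ 873.30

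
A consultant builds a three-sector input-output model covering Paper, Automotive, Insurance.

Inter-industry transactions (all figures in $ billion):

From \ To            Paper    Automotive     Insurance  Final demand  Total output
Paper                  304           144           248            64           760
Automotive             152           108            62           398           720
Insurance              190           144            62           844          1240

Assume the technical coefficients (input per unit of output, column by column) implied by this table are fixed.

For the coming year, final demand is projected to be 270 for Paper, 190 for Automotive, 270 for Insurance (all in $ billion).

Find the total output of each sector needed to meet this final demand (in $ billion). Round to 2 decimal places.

x_1 = 793.87, x_2 = 444.84, x_3 = 586.77

Technical coefficients a_ij = z_ij / X_j:
  a_11 = 304/760 = 0.40, a_21 = 152/760 = 0.20, a_31 = 190/760 = 0.25
  a_12 = 144/720 = 0.20, a_22 = 108/720 = 0.15, a_32 = 144/720 = 0.20
  a_13 = 248/1240 = 0.20, a_23 = 62/1240 = 0.05, a_33 = 62/1240 = 0.05
I − A =
  [   0.60    -0.20    -0.20]
  [  -0.20     0.85    -0.05]
  [  -0.25    -0.20     0.95]
Cofactors of I−A, C_ij = (−1)^(i+j)·(minor ij) (rows/columns in the sector order above):
  C_11 = (0.85)(0.95) − (-0.05)(-0.20) = 0.7975
  C_12 = −[(-0.20)(0.95) − (-0.05)(-0.25)] = 0.2025
  C_13 = (-0.20)(-0.20) − (0.85)(-0.25) = 0.2525
  C_21 = −[(-0.20)(0.95) − (-0.20)(-0.20)] = 0.2300
  C_22 = (0.60)(0.95) − (-0.20)(-0.25) = 0.5200
  C_23 = −[(0.60)(-0.20) − (-0.20)(-0.25)] = 0.1700
  C_31 = (-0.20)(-0.05) − (-0.20)(0.85) = 0.1800
  C_32 = −[(0.60)(-0.05) − (-0.20)(-0.20)] = 0.0700
  C_33 = (0.60)(0.85) − (-0.20)(-0.20) = 0.4700
det(I−A) = Σ_j (I−A)_1j·C_1j = (0.60)(0.7975) + (-0.20)(0.2025) + (-0.20)(0.2525) = 0.3875
adj(I−A) = Cᵀ =
  [ 0.7975   0.2300   0.1800]
  [ 0.2025   0.5200   0.0700]
  [ 0.2525   0.1700   0.4700]
(I − A)⁻¹ = adj(I−A) / det(I−A) ≈
  [   2.0581     0.5935     0.4645]
  [   0.5226     1.3419     0.1806]
  [   0.6516     0.4387     1.2129]
x = (I − A)⁻¹ d = adj(I−A)·d / det(I−A), with det(I−A) = 0.3875:
  x_1 = (0.7975·270 + 0.2300·190 + 0.1800·270) / 0.3875 = 307.625 / 0.3875 ≈ 793.87
  x_2 = (0.2025·270 + 0.5200·190 + 0.0700·270) / 0.3875 = 172.375 / 0.3875 ≈ 444.84
  x_3 = (0.2525·270 + 0.1700·190 + 0.4700·270) / 0.3875 = 227.375 / 0.3875 ≈ 586.77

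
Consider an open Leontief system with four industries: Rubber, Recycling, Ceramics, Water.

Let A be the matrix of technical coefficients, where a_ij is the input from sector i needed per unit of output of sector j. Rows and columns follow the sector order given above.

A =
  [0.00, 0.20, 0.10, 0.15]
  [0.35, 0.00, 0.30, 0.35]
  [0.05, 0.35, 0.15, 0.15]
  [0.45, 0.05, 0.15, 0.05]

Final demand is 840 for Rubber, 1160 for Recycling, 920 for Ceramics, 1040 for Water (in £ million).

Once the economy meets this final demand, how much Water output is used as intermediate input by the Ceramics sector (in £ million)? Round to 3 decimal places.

z_43 = 518.396

I − A =
  [   1.00    -0.20    -0.10    -0.15]
  [  -0.35     1.00    -0.30    -0.35]
  [  -0.05    -0.35     0.85    -0.15]
  [  -0.45    -0.05    -0.15     0.95]
Compute the cofactors C_ij = (−1)^(i+j)·(3×3 minor ij) of I−A; the adjugate is their transpose:
adj(I−A) = Cᵀ =
  [ 0.649750   0.205250   0.185500   0.207500]
  [ 0.445750   0.715000   0.374125   0.392875]
  [ 0.288250   0.339750   0.764375   0.291375]
  [ 0.376750   0.188500   0.228250   0.665250]
det(I−A) = Σ_j (I−A)_1j·C_1j = (1.00)(0.649750) + (-0.20)(0.445750) + (-0.10)(0.288250) + (-0.15)(0.376750) = 0.4752625
(I − A)⁻¹ = adj(I−A) / det(I−A) ≈
  [   1.3671     0.4319     0.3903     0.4366]
  [   0.9379     1.5044     0.7872     0.8266]
  [   0.6065     0.7149     1.6083     0.6131]
  [   0.7927     0.3966     0.4803     1.3998]
First solve x = (I − A)⁻¹ d = adj(I−A)·d / det(I−A); in particular x_3 = (0.288250·840 + 0.339750·1160 + 0.764375·920 + 0.291375·1040) / 0.4752625 = 1642.495 / 0.4752625 ≈ 3455.97433.
Intermediate flow from 4 to 3: z_43 = a_43 · x_3 = 0.15 × 1642.495 / 0.4752625 = 246.37425 / 0.4752625 ≈ 518.396.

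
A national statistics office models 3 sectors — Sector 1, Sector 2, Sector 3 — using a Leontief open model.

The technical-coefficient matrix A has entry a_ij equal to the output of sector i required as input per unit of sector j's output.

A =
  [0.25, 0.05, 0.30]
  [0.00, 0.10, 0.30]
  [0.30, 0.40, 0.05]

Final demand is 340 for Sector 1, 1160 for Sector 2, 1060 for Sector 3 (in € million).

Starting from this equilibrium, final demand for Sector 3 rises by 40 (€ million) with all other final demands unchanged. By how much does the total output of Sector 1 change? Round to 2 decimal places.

Δx_1 = 24.48

I − A =
  [   0.75    -0.05    -0.30]
  [   0.00     0.90    -0.30]
  [  -0.30    -0.40     0.95]
Cofactors of I−A, C_ij = (−1)^(i+j)·(minor ij) (rows/columns in the sector order above):
  C_11 = (0.90)(0.95) − (-0.30)(-0.40) = 0.7350
  C_12 = −[(0.00)(0.95) − (-0.30)(-0.30)] = 0.0900
  C_13 = (0.00)(-0.40) − (0.90)(-0.30) = 0.2700
  C_21 = −[(-0.05)(0.95) − (-0.30)(-0.40)] = 0.1675
  C_22 = (0.75)(0.95) − (-0.30)(-0.30) = 0.6225
  C_23 = −[(0.75)(-0.40) − (-0.05)(-0.30)] = 0.3150
  C_31 = (-0.05)(-0.30) − (-0.30)(0.90) = 0.2850
  C_32 = −[(0.75)(-0.30) − (-0.30)(0.00)] = 0.2250
  C_33 = (0.75)(0.90) − (-0.05)(0.00) = 0.6750
det(I−A) = Σ_j (I−A)_1j·C_1j = (0.75)(0.7350) + (-0.05)(0.0900) + (-0.30)(0.2700) = 0.46575
adj(I−A) = Cᵀ =
  [ 0.7350   0.1675   0.2850]
  [ 0.0900   0.6225   0.2250]
  [ 0.2700   0.3150   0.6750]
(I − A)⁻¹ = adj(I−A) / det(I−A) ≈
  [   1.5781     0.3596     0.6119]
  [   0.1932     1.3366     0.4831]
  [   0.5797     0.6763     1.4493]
Δx = (I − A)⁻¹ Δd with Δd having +40 in the Sector 3 component and 0 elsewhere.
So Δx_1 = L_13 · (+40), where L_13 = adj(I−A)_13 / det(I−A) = 0.2850 / 0.46575.
Δx_1 = 0.2850 × (+40) / 0.46575 = 11.40 / 0.46575 ≈ 24.48.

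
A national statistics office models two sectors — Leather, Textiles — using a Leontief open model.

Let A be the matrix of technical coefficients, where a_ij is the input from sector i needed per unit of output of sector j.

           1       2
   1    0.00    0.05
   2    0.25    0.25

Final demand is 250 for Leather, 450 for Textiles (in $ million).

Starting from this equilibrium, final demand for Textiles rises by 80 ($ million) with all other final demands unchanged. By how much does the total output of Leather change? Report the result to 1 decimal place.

I − A =
  [   1.00    -0.05]
  [  -0.25     0.75]
det(I−A) = (1.00)(0.75) − (-0.05)(-0.25) = 0.7375
adj(I−A) = [[0.75, 0.05], [0.25, 1.00]]
(I − A)⁻¹ = adj(I−A) / det(I−A) ≈
  [   1.0169     0.0678]
  [   0.3390     1.3559]
Δx = (I − A)⁻¹ Δd with Δd having +80 in the Textiles component and 0 elsewhere.
So Δx_1 = L_12 · (+80), where L_12 = adj(I−A)_12 / det(I−A) = 0.05 / 0.7375.
Δx_1 = 0.05 × (+80) / 0.7375 = 4.00 / 0.7375 ≈ 5.4.

Δx_1 = 5.4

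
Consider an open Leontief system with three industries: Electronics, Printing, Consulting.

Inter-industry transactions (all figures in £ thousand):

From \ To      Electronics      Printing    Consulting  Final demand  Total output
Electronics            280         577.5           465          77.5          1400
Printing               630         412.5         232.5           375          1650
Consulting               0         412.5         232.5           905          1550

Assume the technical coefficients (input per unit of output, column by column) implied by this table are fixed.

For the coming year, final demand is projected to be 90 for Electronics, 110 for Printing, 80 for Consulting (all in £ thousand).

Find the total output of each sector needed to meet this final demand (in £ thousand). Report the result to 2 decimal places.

x_E = 375.11, x_P = 414.97, x_C = 216.17

Technical coefficients a_ij = z_ij / X_j:
  a_EE = 280/1400 = 0.20, a_PE = 630/1400 = 0.45, a_CE = 0/1400 = 0.00
  a_EP = 577.5/1650 = 0.35, a_PP = 412.5/1650 = 0.25, a_CP = 412.5/1650 = 0.25
  a_EC = 465/1550 = 0.30, a_PC = 232.5/1550 = 0.15, a_CC = 232.5/1550 = 0.15
I − A =
  [   0.80    -0.35    -0.30]
  [  -0.45     0.75    -0.15]
  [   0.00    -0.25     0.85]
Cofactors of I−A, C_ij = (−1)^(i+j)·(minor ij) (rows/columns in the sector order above):
  C_11 = (0.75)(0.85) − (-0.15)(-0.25) = 0.6000
  C_12 = −[(-0.45)(0.85) − (-0.15)(0.00)] = 0.3825
  C_13 = (-0.45)(-0.25) − (0.75)(0.00) = 0.1125
  C_21 = −[(-0.35)(0.85) − (-0.30)(-0.25)] = 0.3725
  C_22 = (0.80)(0.85) − (-0.30)(0.00) = 0.6800
  C_23 = −[(0.80)(-0.25) − (-0.35)(0.00)] = 0.2000
  C_31 = (-0.35)(-0.15) − (-0.30)(0.75) = 0.2775
  C_32 = −[(0.80)(-0.15) − (-0.30)(-0.45)] = 0.2550
  C_33 = (0.80)(0.75) − (-0.35)(-0.45) = 0.4425
det(I−A) = Σ_j (I−A)_1j·C_1j = (0.80)(0.6000) + (-0.35)(0.3825) + (-0.30)(0.1125) = 0.312375
adj(I−A) = Cᵀ =
  [ 0.6000   0.3725   0.2775]
  [ 0.3825   0.6800   0.2550]
  [ 0.1125   0.2000   0.4425]
(I − A)⁻¹ = adj(I−A) / det(I−A) ≈
  [   1.9208     1.1925     0.8884]
  [   1.2245     2.1769     0.8163]
  [   0.3601     0.6403     1.4166]
x = (I − A)⁻¹ d = adj(I−A)·d / det(I−A), with det(I−A) = 0.312375:
  x_E = (0.6000·90 + 0.3725·110 + 0.2775·80) / 0.312375 = 117.175 / 0.312375 ≈ 375.11
  x_P = (0.3825·90 + 0.6800·110 + 0.2550·80) / 0.312375 = 129.625 / 0.312375 ≈ 414.97
  x_C = (0.1125·90 + 0.2000·110 + 0.4425·80) / 0.312375 = 67.525 / 0.312375 ≈ 216.17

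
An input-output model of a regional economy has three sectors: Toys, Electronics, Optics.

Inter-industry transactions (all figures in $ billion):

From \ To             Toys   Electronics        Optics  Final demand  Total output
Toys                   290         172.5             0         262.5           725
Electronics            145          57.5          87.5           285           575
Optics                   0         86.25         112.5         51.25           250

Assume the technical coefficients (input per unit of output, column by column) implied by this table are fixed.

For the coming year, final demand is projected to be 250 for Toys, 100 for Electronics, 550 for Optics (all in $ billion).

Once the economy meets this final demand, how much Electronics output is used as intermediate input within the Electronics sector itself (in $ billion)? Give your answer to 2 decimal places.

Technical coefficients a_ij = z_ij / X_j:
  a_TT = 290/725 = 0.40, a_ET = 145/725 = 0.20, a_OT = 0/725 = 0.00
  a_TE = 172.5/575 = 0.30, a_EE = 57.5/575 = 0.10, a_OE = 86.25/575 = 0.15
  a_TO = 0/250 = 0.00, a_EO = 87.5/250 = 0.35, a_OO = 112.5/250 = 0.45
I − A =
  [   0.60    -0.30     0.00]
  [  -0.20     0.90    -0.35]
  [   0.00    -0.15     0.55]
Cofactors of I−A, C_ij = (−1)^(i+j)·(minor ij) (rows/columns in the sector order above):
  C_11 = (0.90)(0.55) − (-0.35)(-0.15) = 0.4425
  C_12 = −[(-0.20)(0.55) − (-0.35)(0.00)] = 0.1100
  C_13 = (-0.20)(-0.15) − (0.90)(0.00) = 0.0300
  C_21 = −[(-0.30)(0.55) − (0.00)(-0.15)] = 0.1650
  C_22 = (0.60)(0.55) − (0.00)(0.00) = 0.3300
  C_23 = −[(0.60)(-0.15) − (-0.30)(0.00)] = 0.0900
  C_31 = (-0.30)(-0.35) − (0.00)(0.90) = 0.1050
  C_32 = −[(0.60)(-0.35) − (0.00)(-0.20)] = 0.2100
  C_33 = (0.60)(0.90) − (-0.30)(-0.20) = 0.4800
det(I−A) = Σ_j (I−A)_1j·C_1j = (0.60)(0.4425) + (-0.30)(0.1100) + (0.00)(0.0300) = 0.2325
adj(I−A) = Cᵀ =
  [ 0.4425   0.1650   0.1050]
  [ 0.1100   0.3300   0.2100]
  [ 0.0300   0.0900   0.4800]
(I − A)⁻¹ = adj(I−A) / det(I−A) ≈
  [   1.9032     0.7097     0.4516]
  [   0.4731     1.4194     0.9032]
  [   0.1290     0.3871     2.0645]
First solve x = (I − A)⁻¹ d = adj(I−A)·d / det(I−A); in particular x_E = (0.1100·250 + 0.3300·100 + 0.2100·550) / 0.2325 = 176.00 / 0.2325 ≈ 756.9892.
Intermediate flow from E to E: z_EE = a_EE · x_E = 0.10 × 176.00 / 0.2325 = 17.60 / 0.2325 ≈ 75.70.

z_EE = 75.70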